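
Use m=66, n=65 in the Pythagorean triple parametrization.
(131, 8580, 8581)

Euclid's formula: a = m² - n², b = 2mn, c = m² + n²
m = 66, n = 65
a = 66² - 65² = 4356 - 4225 = 131
b = 2 × 66 × 65 = 8580
c = 66² + 65² = 4356 + 4225 = 8581
Verification: 131² + 8580² = 17161 + 73616400 = 73633561 = 8581² ✓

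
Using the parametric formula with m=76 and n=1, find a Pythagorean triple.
(5775, 152, 5777)

Euclid's formula: a = m² - n², b = 2mn, c = m² + n²
m = 76, n = 1
a = 76² - 1² = 5776 - 1 = 5775
b = 2 × 76 × 1 = 152
c = 76² + 1² = 5776 + 1 = 5777
Verification: 5775² + 152² = 33350625 + 23104 = 33373729 = 5777² ✓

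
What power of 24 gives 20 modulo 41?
18

Baby-step giant-step with step n = ⌈√41⌉ = 7.
Baby steps 24^j mod 41 (j:value) for j=0..6: 0:1, 1:24, 2:2, 3:7, 4:4, 5:14, 6:8.
Giant-step multiplier: 24^(-7) ≡ 24^(40-7) = 24^33 ≡ 22 (mod 41).
Giant steps γ_i = 20·22^i mod 41: γ_0=20, γ_1=30, γ_2=4 (in table at j=4).
x = i·n + j = 2·7 + 4 = 18.
Check: 24^18 ≡ 20 (mod 41).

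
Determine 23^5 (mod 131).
51

Repeated squaring. Binary of 5 = 101.
23^1 ≡ 23 (mod 131); 23^2 ≡ 5 (mod 131); 23^4 ≡ 25 (mod 131)
23^5 = 23^1 × 23^4 ≡ 51 (mod 131)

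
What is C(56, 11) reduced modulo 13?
0

Using Lucas' theorem:
Write n=56 and k=11 in base 13:
n in base 13: [4, 4]
k in base 13: [0, 11]
C(56,11) mod 13 = ∏ C(n_i, k_i) mod 13
Digit binomials (mod 13): C(4,0) = 1; C(4,11) = 0 (k_i > n_i)
Product: 1 × 0 = 0 ≡ 0 (mod 13)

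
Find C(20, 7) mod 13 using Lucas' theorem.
1

Using Lucas' theorem:
Write n=20 and k=7 in base 13:
n in base 13: [1, 7]
k in base 13: [0, 7]
C(20,7) mod 13 = ∏ C(n_i, k_i) mod 13
Digit binomials (mod 13): C(1,0) = 1; C(7,7) = 1
Product: 1 × 1 = 1 ≡ 1 (mod 13)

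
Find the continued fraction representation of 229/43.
[5; 3, 14]

Euclidean algorithm steps:
229 = 5 × 43 + 14
43 = 3 × 14 + 1
14 = 14 × 1 + 0
Continued fraction: [5; 3, 14]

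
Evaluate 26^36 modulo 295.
51

Repeated squaring. Binary of 36 = 100100.
26^1 ≡ 26 (mod 295); 26^2 ≡ 86 (mod 295); 26^4 ≡ 21 (mod 295); 26^8 ≡ 146 (mod 295); 26^16 ≡ 76 (mod 295); 26^32 ≡ 171 (mod 295)
26^36 = 26^4 × 26^32 ≡ 51 (mod 295)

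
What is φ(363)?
220

363 = 3 × 11^2
φ(n) = n × ∏(1 - 1/p) for each prime p dividing n
φ(363) = 363 × (1 - 1/3) × (1 - 1/11) = 220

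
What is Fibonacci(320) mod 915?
360

Matrix identity: Q^n = [[F_(n+1), F_n], [F_n, F_(n-1)]] with Q = [[1,1],[1,0]].
n = 320 = 101000000₂. Square-and-multiply, entries mod 915:
Q^1 = [[1,1],[1,0]]
Q^2 = (Q^1)² = [[2,1],[1,1]]
Q^5 = (Q^2)²·Q = [[8,5],[5,3]]
Q^10 = (Q^5)² = [[89,55],[55,34]]
Q^20 = (Q^10)² = [[881,360],[360,521]]
Q^40 = (Q^20)² = [[826,555],[555,271]]
Q^80 = (Q^40)² = [[271,360],[360,826]]
Q^160 = (Q^80)² = [[826,555],[555,271]]
Q^320 = (Q^160)² = [[271,360],[360,826]]
F_320 mod 915 = Q^320[0][1] = 360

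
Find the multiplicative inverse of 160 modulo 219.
193

gcd(160, 219) = 1, so the inverse exists.
Extended Euclidean algorithm on (219, 160):
219 = 1 × 160 + 59  ⟹  59 = (1)·219 + (-1)·160
160 = 2 × 59 + 42  ⟹  42 = (-2)·219 + (3)·160
59 = 1 × 42 + 17  ⟹  17 = (3)·219 + (-4)·160
42 = 2 × 17 + 8  ⟹  8 = (-8)·219 + (11)·160
17 = 2 × 8 + 1  ⟹  1 = (19)·219 + (-26)·160
So (-26)·160 ≡ 1 (mod 219), i.e. 160^(-1) ≡ -26 ≡ 193 (mod 219).
Check: 160 × 193 = 30880 ≡ 1 (mod 219)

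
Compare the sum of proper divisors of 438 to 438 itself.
abundant

Proper divisors of 438: sum = 1 + 2 + 3 + 6 + 73 + 146 + 219 = 450
Since 450 > 438, 438 is abundant.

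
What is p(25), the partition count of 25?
1958

p(n) counts ways to write n as a sum of positive integers (order ignored).
Euler's pentagonal recurrence: p(k) = p(k-1) + p(k-2) - p(k-5) - p(k-7) + p(k-12) + p(k-15) - ... (offsets j(3j∓1)/2, signs ++--, p(0)=1, p(<0)=0).
DP table for k = 0..24: p(0)=1, p(1)=1, p(2)=2, p(3)=3, p(4)=5, p(5)=7, p(6)=11, p(7)=15, p(8)=22, p(9)=30, p(10)=42, p(11)=56, p(12)=77, p(13)=101, p(14)=135, p(15)=176, p(16)=231, p(17)=297, p(18)=385, p(19)=490, p(20)=627, p(21)=792, p(22)=1002, p(23)=1255, p(24)=1575.
Final step: p(25) = p(24) + p(23) - p(20) - p(18) + p(13) + p(10) - p(3)
= 1575 + 1255 - 627 - 385 + 101 + 42 - 3
= 1958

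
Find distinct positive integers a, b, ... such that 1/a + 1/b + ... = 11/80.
1/8 + 1/80

Greedy algorithm:
11/80: ceiling(80/11) = 8, use 1/8
1/80: ceiling(80/1) = 80, use 1/80
Result: 11/80 = 1/8 + 1/80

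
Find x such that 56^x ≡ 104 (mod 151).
113

Baby-step giant-step with step n = ⌈√151⌉ = 13.
Baby steps 56^j mod 151 (j:value) for j=0..12: 0:1, 1:56, 2:116, 3:3, 4:17, 5:46, 6:9, 7:51, 8:138, 9:27, 10:2, 11:112, 12:81.
Giant-step multiplier: 56^(-13) ≡ 56^(150-13) = 56^137 ≡ 126 (mod 151).
Giant steps γ_i = 104·126^i mod 151: γ_0=104, γ_1=118, γ_2=70, γ_3=62, γ_4=111, γ_5=94, γ_6=66, γ_7=11, γ_8=27 (in table at j=9).
x = i·n + j = 8·13 + 9 = 113.
Check: 56^113 ≡ 104 (mod 151).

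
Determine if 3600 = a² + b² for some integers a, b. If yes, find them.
0² + 60² (a=0, b=60)

Factorization: 3600 = 2^4 × 3^2 × 5^2
By Fermat: n is sum of two squares iff every prime p ≡ 3 (mod 4) appears to even power.
All primes ≡ 3 (mod 4) appear to even power.
Search a = 0, 1, 2, … for 3600 - a² a perfect square: first hit at a = 0: 3600 - 0 = 3600 = 60².
3600 = 0² + 60² = 0 + 3600 ✓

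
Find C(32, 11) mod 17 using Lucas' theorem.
5

Using Lucas' theorem:
Write n=32 and k=11 in base 17:
n in base 17: [1, 15]
k in base 17: [0, 11]
C(32,11) mod 17 = ∏ C(n_i, k_i) mod 17
Digit binomials (mod 17): C(1,0) = 1; C(15,11) = 1365 ≡ 5
Product: 1 × 5 = 5 ≡ 5 (mod 17)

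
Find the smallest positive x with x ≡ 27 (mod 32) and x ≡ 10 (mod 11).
219

Using Chinese Remainder Theorem:
M = 32 × 11 = 352
M1 = 11, M2 = 32
y1 = 11^(-1) mod 32 = 3
y2 = 32^(-1) mod 11 = 10
x = (27×11×3 + 10×32×10) mod 352 = 219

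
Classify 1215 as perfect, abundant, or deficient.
deficient

Proper divisors of 1215: sum = 1 + 3 + 5 + 9 + 15 + 27 + 45 + 81 + 135 + 243 + 405 = 969
Since 969 < 1215, 1215 is deficient.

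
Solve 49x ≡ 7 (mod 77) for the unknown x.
x ≡ 8 (mod 11)

gcd(49, 77) = 7, which divides 7, so solutions exist.
Divide through by 7: 7x ≡ 1 (mod 11).
Find 7^(-1) mod 11 by the extended Euclidean algorithm:
11 = 1 × 7 + 4  ⟹  4 = (1)·11 + (-1)·7
7 = 1 × 4 + 3  ⟹  3 = (-1)·11 + (2)·7
4 = 1 × 3 + 1  ⟹  1 = (2)·11 + (-3)·7
So (-3)·7 ≡ 1 (mod 11), i.e. 7^(-1) ≡ -3 ≡ 8 (mod 11).
x ≡ 8 × 1 = 8 ≡ 8 (mod 11).
Check: 49 × 8 = 392 ≡ 7 (mod 77).
x ≡ 8 (mod 11), giving 7 solutions mod 77.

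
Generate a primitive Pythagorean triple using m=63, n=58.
(605, 7308, 7333)

Euclid's formula: a = m² - n², b = 2mn, c = m² + n²
m = 63, n = 58
a = 63² - 58² = 3969 - 3364 = 605
b = 2 × 63 × 58 = 7308
c = 63² + 58² = 3969 + 3364 = 7333
Verification: 605² + 7308² = 366025 + 53406864 = 53772889 = 7333² ✓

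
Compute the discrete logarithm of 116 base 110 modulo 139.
48

Baby-step giant-step with step n = ⌈√139⌉ = 12.
Baby steps 110^j mod 139 (j:value) for j=0..11: 0:1, 1:110, 2:7, 3:75, 4:49, 5:108, 6:65, 7:61, 8:38, 9:10, 10:127, 11:70.
Giant-step multiplier: 110^(-12) ≡ 110^(138-12) = 110^126 ≡ 91 (mod 139).
Giant steps γ_i = 116·91^i mod 139: γ_0=116, γ_1=131, γ_2=106, γ_3=55, γ_4=1 (in table at j=0).
x = i·n + j = 4·12 + 0 = 48.
Check: 110^48 ≡ 116 (mod 139).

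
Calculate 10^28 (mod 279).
226

Repeated squaring. Binary of 28 = 11100.
10^1 ≡ 10 (mod 279); 10^2 ≡ 100 (mod 279); 10^4 ≡ 235 (mod 279); 10^8 ≡ 262 (mod 279); 10^16 ≡ 10 (mod 279)
10^28 = 10^4 × 10^8 × 10^16 ≡ 226 (mod 279)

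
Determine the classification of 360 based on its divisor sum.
abundant

Proper divisors of 360: sum = 1 + 2 + 3 + 4 + 5 + 6 + 8 + 9 + ... + 72 + 90 + 120 + 180 (23 divisors) = 810
Since 810 > 360, 360 is abundant.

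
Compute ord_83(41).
41

83 is prime, so ord(41) divides φ(83) = 82.
Divisors of 82: 1, 2, 41, 82.
Repeated squaring: 41^1 ≡ 41, 41^2 ≡ 21, 41^4 ≡ 26, 41^8 ≡ 12, 41^16 ≡ 61, 41^32 ≡ 69, 41^64 ≡ 30 (mod 83).
Test 41^d mod 83 for each divisor d in increasing order:
41^1 ≡ 41
41^2 ≡ 21
41^41 = 41^32·41^8·41^1 ≡ 1  ← first divisor giving 1
The order is 41.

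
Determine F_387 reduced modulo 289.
272

Matrix identity: Q^n = [[F_(n+1), F_n], [F_n, F_(n-1)]] with Q = [[1,1],[1,0]].
n = 387 = 110000011₂. Square-and-multiply, entries mod 289:
Q^1 = [[1,1],[1,0]]
Q^3 = (Q^1)²·Q = [[3,2],[2,1]]
Q^6 = (Q^3)² = [[13,8],[8,5]]
Q^12 = (Q^6)² = [[233,144],[144,89]]
Q^24 = (Q^12)² = [[174,128],[128,46]]
Q^48 = (Q^24)² = [[131,127],[127,4]]
Q^96 = (Q^48)² = [[55,94],[94,250]]
Q^193 = (Q^96)²·Q = [[71,12],[12,59]]
Q^387 = (Q^193)²·Q = [[98,272],[272,115]]
F_387 mod 289 = Q^387[0][1] = 272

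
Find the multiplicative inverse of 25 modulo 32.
9

gcd(25, 32) = 1, so the inverse exists.
Extended Euclidean algorithm on (32, 25):
32 = 1 × 25 + 7  ⟹  7 = (1)·32 + (-1)·25
25 = 3 × 7 + 4  ⟹  4 = (-3)·32 + (4)·25
7 = 1 × 4 + 3  ⟹  3 = (4)·32 + (-5)·25
4 = 1 × 3 + 1  ⟹  1 = (-7)·32 + (9)·25
So (9)·25 ≡ 1 (mod 32), i.e. 25^(-1) ≡ 9 (mod 32).
Check: 25 × 9 = 225 ≡ 1 (mod 32)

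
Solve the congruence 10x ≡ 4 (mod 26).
x ≡ 3 (mod 13)

gcd(10, 26) = 2, which divides 4, so solutions exist.
Divide through by 2: 5x ≡ 2 (mod 13).
Find 5^(-1) mod 13 by the extended Euclidean algorithm:
13 = 2 × 5 + 3  ⟹  3 = (1)·13 + (-2)·5
5 = 1 × 3 + 2  ⟹  2 = (-1)·13 + (3)·5
3 = 1 × 2 + 1  ⟹  1 = (2)·13 + (-5)·5
So (-5)·5 ≡ 1 (mod 13), i.e. 5^(-1) ≡ -5 ≡ 8 (mod 13).
x ≡ 8 × 2 = 16 ≡ 3 (mod 13).
Check: 10 × 3 = 30 ≡ 4 (mod 26).
x ≡ 3 (mod 13), giving 2 solutions mod 26.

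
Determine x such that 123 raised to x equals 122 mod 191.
175

Baby-step giant-step with step n = ⌈√191⌉ = 14.
Baby steps 123^j mod 191 (j:value) for j=0..13: 0:1, 1:123, 2:40, 3:145, 4:72, 5:70, 6:15, 7:126, 8:27, 9:74, 10:125, 11:95, 12:34, 13:171.
Giant-step multiplier: 123^(-14) ≡ 123^(190-14) = 123^176 ≡ 108 (mod 191).
Giant steps γ_i = 122·108^i mod 191: γ_0=122, γ_1=188, γ_2=58, γ_3=152, γ_4=181, γ_5=66, γ_6=61, γ_7=94, γ_8=29, γ_9=76, γ_10=186, γ_11=33, γ_12=126 (in table at j=7).
x = i·n + j = 12·14 + 7 = 175.
Check: 123^175 ≡ 122 (mod 191).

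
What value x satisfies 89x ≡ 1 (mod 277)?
249

gcd(89, 277) = 1, so the inverse exists.
Extended Euclidean algorithm on (277, 89):
277 = 3 × 89 + 10  ⟹  10 = (1)·277 + (-3)·89
89 = 8 × 10 + 9  ⟹  9 = (-8)·277 + (25)·89
10 = 1 × 9 + 1  ⟹  1 = (9)·277 + (-28)·89
So (-28)·89 ≡ 1 (mod 277), i.e. 89^(-1) ≡ -28 ≡ 249 (mod 277).
Check: 89 × 249 = 22161 ≡ 1 (mod 277)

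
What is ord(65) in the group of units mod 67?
33

67 is prime, so ord(65) divides φ(67) = 66.
Divisors of 66: 1, 2, 3, 6, 11, 22, 33, 66.
Repeated squaring: 65^1 ≡ 65, 65^2 ≡ 4, 65^4 ≡ 16, 65^8 ≡ 55, 65^16 ≡ 10, 65^32 ≡ 33, 65^64 ≡ 17 (mod 67).
Test 65^d mod 67 for each divisor d in increasing order:
65^1 ≡ 65
65^2 ≡ 4
65^3 = 65^2·65^1 ≡ 59
65^6 = 65^4·65^2 ≡ 64
65^11 = 65^8·65^2·65^1 ≡ 29
65^22 = 65^16·65^4·65^2 ≡ 37
65^33 = 65^32·65^1 ≡ 1  ← first divisor giving 1
The order is 33.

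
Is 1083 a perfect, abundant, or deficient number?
deficient

Proper divisors of 1083: sum = 1 + 3 + 19 + 57 + 361 = 441
Since 441 < 1083, 1083 is deficient.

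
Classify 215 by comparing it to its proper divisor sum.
deficient

Proper divisors of 215: sum = 1 + 5 + 43 = 49
Since 49 < 215, 215 is deficient.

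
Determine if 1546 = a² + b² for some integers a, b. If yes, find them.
5² + 39² (a=5, b=39)

Factorization: 1546 = 2 × 773
By Fermat: n is sum of two squares iff every prime p ≡ 3 (mod 4) appears to even power.
All primes ≡ 3 (mod 4) appear to even power.
Search a = 0, 1, 2, … for 1546 - a² a perfect square: first hit at a = 5: 1546 - 25 = 1521 = 39².
1546 = 5² + 39² = 25 + 1521 ✓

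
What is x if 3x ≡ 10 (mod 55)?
x ≡ 40 (mod 55)

gcd(3, 55) = 1, which divides 10, so solutions exist.
Find 3^(-1) mod 55 by the extended Euclidean algorithm:
55 = 18 × 3 + 1  ⟹  1 = (1)·55 + (-18)·3
So (-18)·3 ≡ 1 (mod 55), i.e. 3^(-1) ≡ -18 ≡ 37 (mod 55).
x ≡ 37 × 10 = 370 ≡ 40 (mod 55).
Check: 3 × 40 = 120 ≡ 10 (mod 55).
Unique solution: x ≡ 40 (mod 55)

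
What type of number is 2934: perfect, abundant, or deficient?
abundant

Proper divisors of 2934: sum = 1 + 2 + 3 + 6 + 9 + 18 + 163 + 326 + 489 + 978 + 1467 = 3462
Since 3462 > 2934, 2934 is abundant.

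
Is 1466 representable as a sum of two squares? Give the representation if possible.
25² + 29² (a=25, b=29)

Factorization: 1466 = 2 × 733
By Fermat: n is sum of two squares iff every prime p ≡ 3 (mod 4) appears to even power.
All primes ≡ 3 (mod 4) appear to even power.
Search a = 0, 1, 2, … for 1466 - a² a perfect square: first hit at a = 25: 1466 - 625 = 841 = 29².
1466 = 25² + 29² = 625 + 841 ✓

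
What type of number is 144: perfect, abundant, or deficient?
abundant

Proper divisors of 144: sum = 1 + 2 + 3 + 4 + 6 + 8 + 9 + 12 + 16 + 18 + 24 + 36 + 48 + 72 = 259
Since 259 > 144, 144 is abundant.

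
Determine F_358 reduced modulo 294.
71

Matrix identity: Q^n = [[F_(n+1), F_n], [F_n, F_(n-1)]] with Q = [[1,1],[1,0]].
n = 358 = 101100110₂. Square-and-multiply, entries mod 294:
Q^1 = [[1,1],[1,0]]
Q^2 = (Q^1)² = [[2,1],[1,1]]
Q^5 = (Q^2)²·Q = [[8,5],[5,3]]
Q^11 = (Q^5)²·Q = [[144,89],[89,55]]
Q^22 = (Q^11)² = [[139,71],[71,68]]
Q^44 = (Q^22)² = [[254,291],[291,257]]
Q^89 = (Q^44)²·Q = [[76,139],[139,231]]
Q^179 = (Q^89)²·Q = [[150,107],[107,43]]
Q^358 = (Q^179)² = [[139,71],[71,68]]
F_358 mod 294 = Q^358[0][1] = 71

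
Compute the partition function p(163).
142798995930

p(n) counts ways to write n as a sum of positive integers (order ignored).
Euler's pentagonal recurrence: p(k) = p(k-1) + p(k-2) - p(k-5) - p(k-7) + p(k-12) + p(k-15) - ... (offsets j(3j∓1)/2, signs ++--, p(0)=1, p(<0)=0).
DP table for k = 0..162: p(0)=1, p(1)=1, p(2)=2, p(3)=3, p(4)=5, p(5)=7, p(6)=11, p(7)=15, p(8)=22, p(9)=30, p(10)=42, p(11)=56, p(12)=77, p(13)=101, p(14)=135, p(15)=176, p(16)=231, p(17)=297, p(18)=385, p(19)=490, p(20)=627, p(21)=792, p(22)=1002, p(23)=1255, p(24)=1575, p(25)=1958, p(26)=2436, p(27)=3010, p(28)=3718, p(29)=4565, p(30)=5604, p(31)=6842, p(32)=8349, p(33)=10143, p(34)=12310, p(35)=14883, p(36)=17977, p(37)=21637, p(38)=26015, p(39)=31185, p(40)=37338, p(41)=44583, p(42)=53174, p(43)=63261, p(44)=75175, p(45)=89134, p(46)=105558, p(47)=124754, p(48)=147273, p(49)=173525, p(50)=204226, p(51)=239943, p(52)=281589, p(53)=329931, p(54)=386155, p(55)=451276, p(56)=526823, p(57)=614154, p(58)=715220, p(59)=831820, p(60)=966467, p(61)=1121505, p(62)=1300156, p(63)=1505499, p(64)=1741630, p(65)=2012558, p(66)=2323520, p(67)=2679689, p(68)=3087735, p(69)=3554345, p(70)=4087968, p(71)=4697205, p(72)=5392783, p(73)=6185689, p(74)=7089500, p(75)=8118264, p(76)=9289091, p(77)=10619863, p(78)=12132164, p(79)=13848650, p(80)=15796476, p(81)=18004327, p(82)=20506255, p(83)=23338469, p(84)=26543660, p(85)=30167357, p(86)=34262962, p(87)=38887673, p(88)=44108109, p(89)=49995925, p(90)=56634173, p(91)=64112359, p(92)=72533807, p(93)=82010177, p(94)=92669720, p(95)=104651419, p(96)=118114304, p(97)=133230930, p(98)=150198136, p(99)=169229875, p(100)=190569292, p(101)=214481126, p(102)=241265379, p(103)=271248950, p(104)=304801365, p(105)=342325709, p(106)=384276336, p(107)=431149389, p(108)=483502844, p(109)=541946240, p(110)=607163746, p(111)=679903203, p(112)=761002156, p(113)=851376628, p(114)=952050665, p(115)=1064144451, p(116)=1188908248, p(117)=1327710076, p(118)=1482074143, p(119)=1653668665, p(120)=1844349560, p(121)=2056148051, p(122)=2291320912, p(123)=2552338241, p(124)=2841940500, p(125)=3163127352, p(126)=3519222692, p(127)=3913864295, p(128)=4351078600, p(129)=4835271870, p(130)=5371315400, p(131)=5964539504, p(132)=6620830889, p(133)=7346629512, p(134)=8149040695, p(135)=9035836076, p(136)=10015581680, p(137)=11097645016, p(138)=12292341831, p(139)=13610949895, p(140)=15065878135, p(141)=16670689208, p(142)=18440293320, p(143)=20390982757, p(144)=22540654445, p(145)=24908858009, p(146)=27517052599, p(147)=30388671978, p(148)=33549419497, p(149)=37027355200, p(150)=40853235313, p(151)=45060624582, p(152)=49686288421, p(153)=54770336324, p(154)=60356673280, p(155)=66493182097, p(156)=73232243759, p(157)=80630964769, p(158)=88751778802, p(159)=97662728555, p(160)=107438159466, p(161)=118159068427, p(162)=129913904637.
Final step: p(163) = p(162) + p(161) - p(158) - p(156) + p(151) + p(148) - p(141) - p(137) + p(128) + p(123) - p(112) - p(106) + p(93) + p(86) - p(71) - p(63) + p(46) + p(37) - p(18) - p(8)
= 129913904637 + 118159068427 - 88751778802 - 73232243759 + 45060624582 + 33549419497 - 16670689208 - 11097645016 + 4351078600 + 2552338241 - 761002156 - 384276336 + 82010177 + 34262962 - 4697205 - 1505499 + 105558 + 21637 - 385 - 22
= 142798995930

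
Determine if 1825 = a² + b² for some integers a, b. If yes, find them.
12² + 41² (a=12, b=41)

Factorization: 1825 = 5^2 × 73
By Fermat: n is sum of two squares iff every prime p ≡ 3 (mod 4) appears to even power.
All primes ≡ 3 (mod 4) appear to even power.
Search a = 0, 1, 2, … for 1825 - a² a perfect square: first hit at a = 12: 1825 - 144 = 1681 = 41².
1825 = 12² + 41² = 144 + 1681 ✓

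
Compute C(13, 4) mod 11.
0

Using Lucas' theorem:
Write n=13 and k=4 in base 11:
n in base 11: [1, 2]
k in base 11: [0, 4]
C(13,4) mod 11 = ∏ C(n_i, k_i) mod 11
Digit binomials (mod 11): C(1,0) = 1; C(2,4) = 0 (k_i > n_i)
Product: 1 × 0 = 0 ≡ 0 (mod 11)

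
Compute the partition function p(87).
38887673

p(n) counts ways to write n as a sum of positive integers (order ignored).
Euler's pentagonal recurrence: p(k) = p(k-1) + p(k-2) - p(k-5) - p(k-7) + p(k-12) + p(k-15) - ... (offsets j(3j∓1)/2, signs ++--, p(0)=1, p(<0)=0).
DP table for k = 0..86: p(0)=1, p(1)=1, p(2)=2, p(3)=3, p(4)=5, p(5)=7, p(6)=11, p(7)=15, p(8)=22, p(9)=30, p(10)=42, p(11)=56, p(12)=77, p(13)=101, p(14)=135, p(15)=176, p(16)=231, p(17)=297, p(18)=385, p(19)=490, p(20)=627, p(21)=792, p(22)=1002, p(23)=1255, p(24)=1575, p(25)=1958, p(26)=2436, p(27)=3010, p(28)=3718, p(29)=4565, p(30)=5604, p(31)=6842, p(32)=8349, p(33)=10143, p(34)=12310, p(35)=14883, p(36)=17977, p(37)=21637, p(38)=26015, p(39)=31185, p(40)=37338, p(41)=44583, p(42)=53174, p(43)=63261, p(44)=75175, p(45)=89134, p(46)=105558, p(47)=124754, p(48)=147273, p(49)=173525, p(50)=204226, p(51)=239943, p(52)=281589, p(53)=329931, p(54)=386155, p(55)=451276, p(56)=526823, p(57)=614154, p(58)=715220, p(59)=831820, p(60)=966467, p(61)=1121505, p(62)=1300156, p(63)=1505499, p(64)=1741630, p(65)=2012558, p(66)=2323520, p(67)=2679689, p(68)=3087735, p(69)=3554345, p(70)=4087968, p(71)=4697205, p(72)=5392783, p(73)=6185689, p(74)=7089500, p(75)=8118264, p(76)=9289091, p(77)=10619863, p(78)=12132164, p(79)=13848650, p(80)=15796476, p(81)=18004327, p(82)=20506255, p(83)=23338469, p(84)=26543660, p(85)=30167357, p(86)=34262962.
Final step: p(87) = p(86) + p(85) - p(82) - p(80) + p(75) + p(72) - p(65) - p(61) + p(52) + p(47) - p(36) - p(30) + p(17) + p(10)
= 34262962 + 30167357 - 20506255 - 15796476 + 8118264 + 5392783 - 2012558 - 1121505 + 281589 + 124754 - 17977 - 5604 + 297 + 42
= 38887673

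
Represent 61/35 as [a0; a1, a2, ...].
[1; 1, 2, 1, 8]

Euclidean algorithm steps:
61 = 1 × 35 + 26
35 = 1 × 26 + 9
26 = 2 × 9 + 8
9 = 1 × 8 + 1
8 = 8 × 1 + 0
Continued fraction: [1; 1, 2, 1, 8]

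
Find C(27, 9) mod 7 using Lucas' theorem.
3

Using Lucas' theorem:
Write n=27 and k=9 in base 7:
n in base 7: [3, 6]
k in base 7: [1, 2]
C(27,9) mod 7 = ∏ C(n_i, k_i) mod 7
Digit binomials (mod 7): C(3,1) = 3; C(6,2) = 15 ≡ 1
Product: 3 × 1 = 3 ≡ 3 (mod 7)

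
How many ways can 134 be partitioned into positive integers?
8149040695

p(n) counts ways to write n as a sum of positive integers (order ignored).
Euler's pentagonal recurrence: p(k) = p(k-1) + p(k-2) - p(k-5) - p(k-7) + p(k-12) + p(k-15) - ... (offsets j(3j∓1)/2, signs ++--, p(0)=1, p(<0)=0).
DP table for k = 0..133: p(0)=1, p(1)=1, p(2)=2, p(3)=3, p(4)=5, p(5)=7, p(6)=11, p(7)=15, p(8)=22, p(9)=30, p(10)=42, p(11)=56, p(12)=77, p(13)=101, p(14)=135, p(15)=176, p(16)=231, p(17)=297, p(18)=385, p(19)=490, p(20)=627, p(21)=792, p(22)=1002, p(23)=1255, p(24)=1575, p(25)=1958, p(26)=2436, p(27)=3010, p(28)=3718, p(29)=4565, p(30)=5604, p(31)=6842, p(32)=8349, p(33)=10143, p(34)=12310, p(35)=14883, p(36)=17977, p(37)=21637, p(38)=26015, p(39)=31185, p(40)=37338, p(41)=44583, p(42)=53174, p(43)=63261, p(44)=75175, p(45)=89134, p(46)=105558, p(47)=124754, p(48)=147273, p(49)=173525, p(50)=204226, p(51)=239943, p(52)=281589, p(53)=329931, p(54)=386155, p(55)=451276, p(56)=526823, p(57)=614154, p(58)=715220, p(59)=831820, p(60)=966467, p(61)=1121505, p(62)=1300156, p(63)=1505499, p(64)=1741630, p(65)=2012558, p(66)=2323520, p(67)=2679689, p(68)=3087735, p(69)=3554345, p(70)=4087968, p(71)=4697205, p(72)=5392783, p(73)=6185689, p(74)=7089500, p(75)=8118264, p(76)=9289091, p(77)=10619863, p(78)=12132164, p(79)=13848650, p(80)=15796476, p(81)=18004327, p(82)=20506255, p(83)=23338469, p(84)=26543660, p(85)=30167357, p(86)=34262962, p(87)=38887673, p(88)=44108109, p(89)=49995925, p(90)=56634173, p(91)=64112359, p(92)=72533807, p(93)=82010177, p(94)=92669720, p(95)=104651419, p(96)=118114304, p(97)=133230930, p(98)=150198136, p(99)=169229875, p(100)=190569292, p(101)=214481126, p(102)=241265379, p(103)=271248950, p(104)=304801365, p(105)=342325709, p(106)=384276336, p(107)=431149389, p(108)=483502844, p(109)=541946240, p(110)=607163746, p(111)=679903203, p(112)=761002156, p(113)=851376628, p(114)=952050665, p(115)=1064144451, p(116)=1188908248, p(117)=1327710076, p(118)=1482074143, p(119)=1653668665, p(120)=1844349560, p(121)=2056148051, p(122)=2291320912, p(123)=2552338241, p(124)=2841940500, p(125)=3163127352, p(126)=3519222692, p(127)=3913864295, p(128)=4351078600, p(129)=4835271870, p(130)=5371315400, p(131)=5964539504, p(132)=6620830889, p(133)=7346629512.
Final step: p(134) = p(133) + p(132) - p(129) - p(127) + p(122) + p(119) - p(112) - p(108) + p(99) + p(94) - p(83) - p(77) + p(64) + p(57) - p(42) - p(34) + p(17) + p(8)
= 7346629512 + 6620830889 - 4835271870 - 3913864295 + 2291320912 + 1653668665 - 761002156 - 483502844 + 169229875 + 92669720 - 23338469 - 10619863 + 1741630 + 614154 - 53174 - 12310 + 297 + 22
= 8149040695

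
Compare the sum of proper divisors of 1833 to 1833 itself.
deficient

Proper divisors of 1833: sum = 1 + 3 + 13 + 39 + 47 + 141 + 611 = 855
Since 855 < 1833, 1833 is deficient.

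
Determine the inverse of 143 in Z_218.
93

gcd(143, 218) = 1, so the inverse exists.
Extended Euclidean algorithm on (218, 143):
218 = 1 × 143 + 75  ⟹  75 = (1)·218 + (-1)·143
143 = 1 × 75 + 68  ⟹  68 = (-1)·218 + (2)·143
75 = 1 × 68 + 7  ⟹  7 = (2)·218 + (-3)·143
68 = 9 × 7 + 5  ⟹  5 = (-19)·218 + (29)·143
7 = 1 × 5 + 2  ⟹  2 = (21)·218 + (-32)·143
5 = 2 × 2 + 1  ⟹  1 = (-61)·218 + (93)·143
So (93)·143 ≡ 1 (mod 218), i.e. 143^(-1) ≡ 93 (mod 218).
Check: 143 × 93 = 13299 ≡ 1 (mod 218)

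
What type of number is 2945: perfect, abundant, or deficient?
deficient

Proper divisors of 2945: sum = 1 + 5 + 19 + 31 + 95 + 155 + 589 = 895
Since 895 < 2945, 2945 is deficient.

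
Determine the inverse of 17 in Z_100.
53

gcd(17, 100) = 1, so the inverse exists.
Extended Euclidean algorithm on (100, 17):
100 = 5 × 17 + 15  ⟹  15 = (1)·100 + (-5)·17
17 = 1 × 15 + 2  ⟹  2 = (-1)·100 + (6)·17
15 = 7 × 2 + 1  ⟹  1 = (8)·100 + (-47)·17
So (-47)·17 ≡ 1 (mod 100), i.e. 17^(-1) ≡ -47 ≡ 53 (mod 100).
Check: 17 × 53 = 901 ≡ 1 (mod 100)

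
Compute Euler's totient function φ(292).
144

292 = 2^2 × 73
φ(n) = n × ∏(1 - 1/p) for each prime p dividing n
φ(292) = 292 × (1 - 1/2) × (1 - 1/73) = 144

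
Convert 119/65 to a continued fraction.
[1; 1, 4, 1, 10]

Euclidean algorithm steps:
119 = 1 × 65 + 54
65 = 1 × 54 + 11
54 = 4 × 11 + 10
11 = 1 × 10 + 1
10 = 10 × 1 + 0
Continued fraction: [1; 1, 4, 1, 10]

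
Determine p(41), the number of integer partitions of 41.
44583

p(n) counts ways to write n as a sum of positive integers (order ignored).
Euler's pentagonal recurrence: p(k) = p(k-1) + p(k-2) - p(k-5) - p(k-7) + p(k-12) + p(k-15) - ... (offsets j(3j∓1)/2, signs ++--, p(0)=1, p(<0)=0).
DP table for k = 0..40: p(0)=1, p(1)=1, p(2)=2, p(3)=3, p(4)=5, p(5)=7, p(6)=11, p(7)=15, p(8)=22, p(9)=30, p(10)=42, p(11)=56, p(12)=77, p(13)=101, p(14)=135, p(15)=176, p(16)=231, p(17)=297, p(18)=385, p(19)=490, p(20)=627, p(21)=792, p(22)=1002, p(23)=1255, p(24)=1575, p(25)=1958, p(26)=2436, p(27)=3010, p(28)=3718, p(29)=4565, p(30)=5604, p(31)=6842, p(32)=8349, p(33)=10143, p(34)=12310, p(35)=14883, p(36)=17977, p(37)=21637, p(38)=26015, p(39)=31185, p(40)=37338.
Final step: p(41) = p(40) + p(39) - p(36) - p(34) + p(29) + p(26) - p(19) - p(15) + p(6) + p(1)
= 37338 + 31185 - 17977 - 12310 + 4565 + 2436 - 490 - 176 + 11 + 1
= 44583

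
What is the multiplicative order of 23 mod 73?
36

73 is prime, so ord(23) divides φ(73) = 72.
Divisors of 72: 1, 2, 3, 4, 6, 8, 9, 12, 18, 24, 36, 72.
Repeated squaring: 23^1 ≡ 23, 23^2 ≡ 18, 23^4 ≡ 32, 23^8 ≡ 2, 23^16 ≡ 4, 23^32 ≡ 16, 23^64 ≡ 37 (mod 73).
Test 23^d mod 73 for each divisor d in increasing order:
23^1 ≡ 23
23^2 ≡ 18
23^3 = 23^2·23^1 ≡ 49
23^4 ≡ 32
23^6 = 23^4·23^2 ≡ 65
23^8 ≡ 2
23^9 = 23^8·23^1 ≡ 46
23^12 = 23^8·23^4 ≡ 64
23^18 = 23^16·23^2 ≡ 72
23^24 = 23^16·23^8 ≡ 8
23^36 = 23^32·23^4 ≡ 1  ← first divisor giving 1
The order is 36.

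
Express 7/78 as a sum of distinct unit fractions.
1/12 + 1/156

Greedy algorithm:
7/78: ceiling(78/7) = 12, use 1/12
1/156: ceiling(156/1) = 156, use 1/156
Result: 7/78 = 1/12 + 1/156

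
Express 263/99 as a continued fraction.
[2; 1, 1, 1, 10, 3]

Euclidean algorithm steps:
263 = 2 × 99 + 65
99 = 1 × 65 + 34
65 = 1 × 34 + 31
34 = 1 × 31 + 3
31 = 10 × 3 + 1
3 = 3 × 1 + 0
Continued fraction: [2; 1, 1, 1, 10, 3]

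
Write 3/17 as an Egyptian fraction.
1/6 + 1/102

Greedy algorithm:
3/17: ceiling(17/3) = 6, use 1/6
1/102: ceiling(102/1) = 102, use 1/102
Result: 3/17 = 1/6 + 1/102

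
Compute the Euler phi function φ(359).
358

359 = 359
φ(n) = n × ∏(1 - 1/p) for each prime p dividing n
φ(359) = 359 × (1 - 1/359) = 358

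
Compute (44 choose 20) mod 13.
0

Using Lucas' theorem:
Write n=44 and k=20 in base 13:
n in base 13: [3, 5]
k in base 13: [1, 7]
C(44,20) mod 13 = ∏ C(n_i, k_i) mod 13
Digit binomials (mod 13): C(3,1) = 3; C(5,7) = 0 (k_i > n_i)
Product: 3 × 0 = 0 ≡ 0 (mod 13)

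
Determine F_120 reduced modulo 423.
261

Matrix identity: Q^n = [[F_(n+1), F_n], [F_n, F_(n-1)]] with Q = [[1,1],[1,0]].
n = 120 = 1111000₂. Square-and-multiply, entries mod 423:
Q^1 = [[1,1],[1,0]]
Q^3 = (Q^1)²·Q = [[3,2],[2,1]]
Q^7 = (Q^3)²·Q = [[21,13],[13,8]]
Q^15 = (Q^7)²·Q = [[141,187],[187,377]]
Q^30 = (Q^15)² = [[283,422],[422,284]]
Q^60 = (Q^30)² = [[143,279],[279,287]]
Q^120 = (Q^60)² = [[154,261],[261,316]]
F_120 mod 423 = Q^120[0][1] = 261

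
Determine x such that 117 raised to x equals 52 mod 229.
159

Baby-step giant-step with step n = ⌈√229⌉ = 16.
Baby steps 117^j mod 229 (j:value) for j=0..15: 0:1, 1:117, 2:178, 3:216, 4:82, 5:205, 6:169, 7:79, 8:83, 9:93, 10:118, 11:66, 12:165, 13:69, 14:58, 15:145.
Giant-step multiplier: 117^(-16) ≡ 117^(228-16) = 117^212 ≡ 217 (mod 229).
Giant steps γ_i = 52·217^i mod 229: γ_0=52, γ_1=63, γ_2=160, γ_3=141, γ_4=140, γ_5=152, γ_6=8, γ_7=133, γ_8=7, γ_9=145 (in table at j=15).
x = i·n + j = 9·16 + 15 = 159.
Check: 117^159 ≡ 52 (mod 229).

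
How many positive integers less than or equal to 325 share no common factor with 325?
240

325 = 5^2 × 13
φ(n) = n × ∏(1 - 1/p) for each prime p dividing n
φ(325) = 325 × (1 - 1/5) × (1 - 1/13) = 240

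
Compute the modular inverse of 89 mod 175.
59

gcd(89, 175) = 1, so the inverse exists.
Extended Euclidean algorithm on (175, 89):
175 = 1 × 89 + 86  ⟹  86 = (1)·175 + (-1)·89
89 = 1 × 86 + 3  ⟹  3 = (-1)·175 + (2)·89
86 = 28 × 3 + 2  ⟹  2 = (29)·175 + (-57)·89
3 = 1 × 2 + 1  ⟹  1 = (-30)·175 + (59)·89
So (59)·89 ≡ 1 (mod 175), i.e. 89^(-1) ≡ 59 (mod 175).
Check: 89 × 59 = 5251 ≡ 1 (mod 175)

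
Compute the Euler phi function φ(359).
358

359 = 359
φ(n) = n × ∏(1 - 1/p) for each prime p dividing n
φ(359) = 359 × (1 - 1/359) = 358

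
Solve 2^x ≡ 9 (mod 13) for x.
8

Baby-step giant-step with step n = ⌈√13⌉ = 4.
Baby steps 2^j mod 13 (j:value) for j=0..3: 0:1, 1:2, 2:4, 3:8.
Giant-step multiplier: 2^(-4) ≡ 2^(12-4) = 2^8 ≡ 9 (mod 13).
Giant steps γ_i = 9·9^i mod 13: γ_0=9, γ_1=3, γ_2=1 (in table at j=0).
x = i·n + j = 2·4 + 0 = 8.
Check: 2^8 ≡ 9 (mod 13).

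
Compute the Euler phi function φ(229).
228

229 = 229
φ(n) = n × ∏(1 - 1/p) for each prime p dividing n
φ(229) = 229 × (1 - 1/229) = 228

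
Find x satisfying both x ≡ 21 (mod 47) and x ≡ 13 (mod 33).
1102

Using Chinese Remainder Theorem:
M = 47 × 33 = 1551
M1 = 33, M2 = 47
y1 = 33^(-1) mod 47 = 10
y2 = 47^(-1) mod 33 = 26
x = (21×33×10 + 13×47×26) mod 1551 = 1102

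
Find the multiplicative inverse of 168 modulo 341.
136

gcd(168, 341) = 1, so the inverse exists.
Extended Euclidean algorithm on (341, 168):
341 = 2 × 168 + 5  ⟹  5 = (1)·341 + (-2)·168
168 = 33 × 5 + 3  ⟹  3 = (-33)·341 + (67)·168
5 = 1 × 3 + 2  ⟹  2 = (34)·341 + (-69)·168
3 = 1 × 2 + 1  ⟹  1 = (-67)·341 + (136)·168
So (136)·168 ≡ 1 (mod 341), i.e. 168^(-1) ≡ 136 (mod 341).
Check: 168 × 136 = 22848 ≡ 1 (mod 341)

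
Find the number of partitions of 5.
7

p(n) counts ways to write n as a sum of positive integers (order ignored).
Examples: 5; 4 + 1; 3 + 2; 3 + 1 + 1; 2 + 2 + 1; ... (7 total)
p(5) = 7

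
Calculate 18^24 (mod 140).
36

Repeated squaring. Binary of 24 = 11000.
18^1 ≡ 18 (mod 140); 18^2 ≡ 44 (mod 140); 18^4 ≡ 116 (mod 140); 18^8 ≡ 16 (mod 140); 18^16 ≡ 116 (mod 140)
18^24 = 18^8 × 18^16 ≡ 36 (mod 140)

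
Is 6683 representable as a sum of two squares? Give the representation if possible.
Not possible

Factorization: 6683 = 41 × 163
By Fermat: n is sum of two squares iff every prime p ≡ 3 (mod 4) appears to even power.
Prime(s) ≡ 3 (mod 4) with odd exponent: [(163, 1)]
Therefore 6683 cannot be expressed as a² + b².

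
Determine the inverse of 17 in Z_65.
23

gcd(17, 65) = 1, so the inverse exists.
Extended Euclidean algorithm on (65, 17):
65 = 3 × 17 + 14  ⟹  14 = (1)·65 + (-3)·17
17 = 1 × 14 + 3  ⟹  3 = (-1)·65 + (4)·17
14 = 4 × 3 + 2  ⟹  2 = (5)·65 + (-19)·17
3 = 1 × 2 + 1  ⟹  1 = (-6)·65 + (23)·17
So (23)·17 ≡ 1 (mod 65), i.e. 17^(-1) ≡ 23 (mod 65).
Check: 17 × 23 = 391 ≡ 1 (mod 65)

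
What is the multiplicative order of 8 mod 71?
35

71 is prime, so ord(8) divides φ(71) = 70.
Divisors of 70: 1, 2, 5, 7, 10, 14, 35, 70.
Repeated squaring: 8^1 ≡ 8, 8^2 ≡ 64, 8^4 ≡ 49, 8^8 ≡ 58, 8^16 ≡ 27, 8^32 ≡ 19, 8^64 ≡ 6 (mod 71).
Test 8^d mod 71 for each divisor d in increasing order:
8^1 ≡ 8
8^2 ≡ 64
8^5 = 8^4·8^1 ≡ 37
8^7 = 8^4·8^2·8^1 ≡ 25
8^10 = 8^8·8^2 ≡ 20
8^14 = 8^8·8^4·8^2 ≡ 57
8^35 = 8^32·8^2·8^1 ≡ 1  ← first divisor giving 1
The order is 35.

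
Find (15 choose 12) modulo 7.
0

Using Lucas' theorem:
Write n=15 and k=12 in base 7:
n in base 7: [2, 1]
k in base 7: [1, 5]
C(15,12) mod 7 = ∏ C(n_i, k_i) mod 7
Digit binomials (mod 7): C(2,1) = 2; C(1,5) = 0 (k_i > n_i)
Product: 2 × 0 = 0 ≡ 0 (mod 7)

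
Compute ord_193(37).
192

193 is prime, so ord(37) divides φ(193) = 192.
Divisors of 192: 1, 2, 3, 4, 6, 8, 12, 16, 24, 32, 48, 64, 96, 192.
Repeated squaring: 37^1 ≡ 37, 37^2 ≡ 18, 37^4 ≡ 131, 37^8 ≡ 177, 37^16 ≡ 63, 37^32 ≡ 109, 37^64 ≡ 108, 37^128 ≡ 84 (mod 193).
Test 37^d mod 193 for each divisor d in increasing order:
37^1 ≡ 37
37^2 ≡ 18
37^3 = 37^2·37^1 ≡ 87
37^4 ≡ 131
37^6 = 37^4·37^2 ≡ 42
37^8 ≡ 177
37^12 = 37^8·37^4 ≡ 27
37^16 ≡ 63
37^24 = 37^16·37^8 ≡ 150
37^32 ≡ 109
37^48 = 37^32·37^16 ≡ 112
37^64 ≡ 108
37^96 = 37^64·37^32 ≡ 192
37^192 = 37^128·37^64 ≡ 1  ← first divisor giving 1
The order is 192.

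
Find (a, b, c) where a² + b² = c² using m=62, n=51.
(1243, 6324, 6445)

Euclid's formula: a = m² - n², b = 2mn, c = m² + n²
m = 62, n = 51
a = 62² - 51² = 3844 - 2601 = 1243
b = 2 × 62 × 51 = 6324
c = 62² + 51² = 3844 + 2601 = 6445
Verification: 1243² + 6324² = 1545049 + 39992976 = 41538025 = 6445² ✓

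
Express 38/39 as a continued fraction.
[0; 1, 38]

Euclidean algorithm steps:
38 = 0 × 39 + 38
39 = 1 × 38 + 1
38 = 38 × 1 + 0
Continued fraction: [0; 1, 38]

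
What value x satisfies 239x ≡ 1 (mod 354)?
197

gcd(239, 354) = 1, so the inverse exists.
Extended Euclidean algorithm on (354, 239):
354 = 1 × 239 + 115  ⟹  115 = (1)·354 + (-1)·239
239 = 2 × 115 + 9  ⟹  9 = (-2)·354 + (3)·239
115 = 12 × 9 + 7  ⟹  7 = (25)·354 + (-37)·239
9 = 1 × 7 + 2  ⟹  2 = (-27)·354 + (40)·239
7 = 3 × 2 + 1  ⟹  1 = (106)·354 + (-157)·239
So (-157)·239 ≡ 1 (mod 354), i.e. 239^(-1) ≡ -157 ≡ 197 (mod 354).
Check: 239 × 197 = 47083 ≡ 1 (mod 354)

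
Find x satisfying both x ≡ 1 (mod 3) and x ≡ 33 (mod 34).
67

Using Chinese Remainder Theorem:
M = 3 × 34 = 102
M1 = 34, M2 = 3
y1 = 34^(-1) mod 3 = 1
y2 = 3^(-1) mod 34 = 23
x = (1×34×1 + 33×3×23) mod 102 = 67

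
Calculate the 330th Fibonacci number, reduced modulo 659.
447

Matrix identity: Q^n = [[F_(n+1), F_n], [F_n, F_(n-1)]] with Q = [[1,1],[1,0]].
n = 330 = 101001010₂. Square-and-multiply, entries mod 659:
Q^1 = [[1,1],[1,0]]
Q^2 = (Q^1)² = [[2,1],[1,1]]
Q^5 = (Q^2)²·Q = [[8,5],[5,3]]
Q^10 = (Q^5)² = [[89,55],[55,34]]
Q^20 = (Q^10)² = [[402,175],[175,227]]
Q^41 = (Q^20)²·Q = [[482,460],[460,22]]
Q^82 = (Q^41)² = [[417,531],[531,545]]
Q^165 = (Q^82)²·Q = [[578,481],[481,97]]
Q^330 = (Q^165)² = [[23,447],[447,235]]
F_330 mod 659 = Q^330[0][1] = 447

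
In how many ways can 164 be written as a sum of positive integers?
156919475295

p(n) counts ways to write n as a sum of positive integers (order ignored).
Euler's pentagonal recurrence: p(k) = p(k-1) + p(k-2) - p(k-5) - p(k-7) + p(k-12) + p(k-15) - ... (offsets j(3j∓1)/2, signs ++--, p(0)=1, p(<0)=0).
DP table for k = 0..163: p(0)=1, p(1)=1, p(2)=2, p(3)=3, p(4)=5, p(5)=7, p(6)=11, p(7)=15, p(8)=22, p(9)=30, p(10)=42, p(11)=56, p(12)=77, p(13)=101, p(14)=135, p(15)=176, p(16)=231, p(17)=297, p(18)=385, p(19)=490, p(20)=627, p(21)=792, p(22)=1002, p(23)=1255, p(24)=1575, p(25)=1958, p(26)=2436, p(27)=3010, p(28)=3718, p(29)=4565, p(30)=5604, p(31)=6842, p(32)=8349, p(33)=10143, p(34)=12310, p(35)=14883, p(36)=17977, p(37)=21637, p(38)=26015, p(39)=31185, p(40)=37338, p(41)=44583, p(42)=53174, p(43)=63261, p(44)=75175, p(45)=89134, p(46)=105558, p(47)=124754, p(48)=147273, p(49)=173525, p(50)=204226, p(51)=239943, p(52)=281589, p(53)=329931, p(54)=386155, p(55)=451276, p(56)=526823, p(57)=614154, p(58)=715220, p(59)=831820, p(60)=966467, p(61)=1121505, p(62)=1300156, p(63)=1505499, p(64)=1741630, p(65)=2012558, p(66)=2323520, p(67)=2679689, p(68)=3087735, p(69)=3554345, p(70)=4087968, p(71)=4697205, p(72)=5392783, p(73)=6185689, p(74)=7089500, p(75)=8118264, p(76)=9289091, p(77)=10619863, p(78)=12132164, p(79)=13848650, p(80)=15796476, p(81)=18004327, p(82)=20506255, p(83)=23338469, p(84)=26543660, p(85)=30167357, p(86)=34262962, p(87)=38887673, p(88)=44108109, p(89)=49995925, p(90)=56634173, p(91)=64112359, p(92)=72533807, p(93)=82010177, p(94)=92669720, p(95)=104651419, p(96)=118114304, p(97)=133230930, p(98)=150198136, p(99)=169229875, p(100)=190569292, p(101)=214481126, p(102)=241265379, p(103)=271248950, p(104)=304801365, p(105)=342325709, p(106)=384276336, p(107)=431149389, p(108)=483502844, p(109)=541946240, p(110)=607163746, p(111)=679903203, p(112)=761002156, p(113)=851376628, p(114)=952050665, p(115)=1064144451, p(116)=1188908248, p(117)=1327710076, p(118)=1482074143, p(119)=1653668665, p(120)=1844349560, p(121)=2056148051, p(122)=2291320912, p(123)=2552338241, p(124)=2841940500, p(125)=3163127352, p(126)=3519222692, p(127)=3913864295, p(128)=4351078600, p(129)=4835271870, p(130)=5371315400, p(131)=5964539504, p(132)=6620830889, p(133)=7346629512, p(134)=8149040695, p(135)=9035836076, p(136)=10015581680, p(137)=11097645016, p(138)=12292341831, p(139)=13610949895, p(140)=15065878135, p(141)=16670689208, p(142)=18440293320, p(143)=20390982757, p(144)=22540654445, p(145)=24908858009, p(146)=27517052599, p(147)=30388671978, p(148)=33549419497, p(149)=37027355200, p(150)=40853235313, p(151)=45060624582, p(152)=49686288421, p(153)=54770336324, p(154)=60356673280, p(155)=66493182097, p(156)=73232243759, p(157)=80630964769, p(158)=88751778802, p(159)=97662728555, p(160)=107438159466, p(161)=118159068427, p(162)=129913904637, p(163)=142798995930.
Final step: p(164) = p(163) + p(162) - p(159) - p(157) + p(152) + p(149) - p(142) - p(138) + p(129) + p(124) - p(113) - p(107) + p(94) + p(87) - p(72) - p(64) + p(47) + p(38) - p(19) - p(9)
= 142798995930 + 129913904637 - 97662728555 - 80630964769 + 49686288421 + 37027355200 - 18440293320 - 12292341831 + 4835271870 + 2841940500 - 851376628 - 431149389 + 92669720 + 38887673 - 5392783 - 1741630 + 124754 + 26015 - 490 - 30
= 156919475295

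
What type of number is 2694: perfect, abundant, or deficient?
abundant

Proper divisors of 2694: sum = 1 + 2 + 3 + 6 + 449 + 898 + 1347 = 2706
Since 2706 > 2694, 2694 is abundant.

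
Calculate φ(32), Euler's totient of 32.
16

32 = 2^5
φ(n) = n × ∏(1 - 1/p) for each prime p dividing n
φ(32) = 32 × (1 - 1/2) = 16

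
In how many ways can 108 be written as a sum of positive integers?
483502844

p(n) counts ways to write n as a sum of positive integers (order ignored).
Euler's pentagonal recurrence: p(k) = p(k-1) + p(k-2) - p(k-5) - p(k-7) + p(k-12) + p(k-15) - ... (offsets j(3j∓1)/2, signs ++--, p(0)=1, p(<0)=0).
DP table for k = 0..107: p(0)=1, p(1)=1, p(2)=2, p(3)=3, p(4)=5, p(5)=7, p(6)=11, p(7)=15, p(8)=22, p(9)=30, p(10)=42, p(11)=56, p(12)=77, p(13)=101, p(14)=135, p(15)=176, p(16)=231, p(17)=297, p(18)=385, p(19)=490, p(20)=627, p(21)=792, p(22)=1002, p(23)=1255, p(24)=1575, p(25)=1958, p(26)=2436, p(27)=3010, p(28)=3718, p(29)=4565, p(30)=5604, p(31)=6842, p(32)=8349, p(33)=10143, p(34)=12310, p(35)=14883, p(36)=17977, p(37)=21637, p(38)=26015, p(39)=31185, p(40)=37338, p(41)=44583, p(42)=53174, p(43)=63261, p(44)=75175, p(45)=89134, p(46)=105558, p(47)=124754, p(48)=147273, p(49)=173525, p(50)=204226, p(51)=239943, p(52)=281589, p(53)=329931, p(54)=386155, p(55)=451276, p(56)=526823, p(57)=614154, p(58)=715220, p(59)=831820, p(60)=966467, p(61)=1121505, p(62)=1300156, p(63)=1505499, p(64)=1741630, p(65)=2012558, p(66)=2323520, p(67)=2679689, p(68)=3087735, p(69)=3554345, p(70)=4087968, p(71)=4697205, p(72)=5392783, p(73)=6185689, p(74)=7089500, p(75)=8118264, p(76)=9289091, p(77)=10619863, p(78)=12132164, p(79)=13848650, p(80)=15796476, p(81)=18004327, p(82)=20506255, p(83)=23338469, p(84)=26543660, p(85)=30167357, p(86)=34262962, p(87)=38887673, p(88)=44108109, p(89)=49995925, p(90)=56634173, p(91)=64112359, p(92)=72533807, p(93)=82010177, p(94)=92669720, p(95)=104651419, p(96)=118114304, p(97)=133230930, p(98)=150198136, p(99)=169229875, p(100)=190569292, p(101)=214481126, p(102)=241265379, p(103)=271248950, p(104)=304801365, p(105)=342325709, p(106)=384276336, p(107)=431149389.
Final step: p(108) = p(107) + p(106) - p(103) - p(101) + p(96) + p(93) - p(86) - p(82) + p(73) + p(68) - p(57) - p(51) + p(38) + p(31) - p(16) - p(8)
= 431149389 + 384276336 - 271248950 - 214481126 + 118114304 + 82010177 - 34262962 - 20506255 + 6185689 + 3087735 - 614154 - 239943 + 26015 + 6842 - 231 - 22
= 483502844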